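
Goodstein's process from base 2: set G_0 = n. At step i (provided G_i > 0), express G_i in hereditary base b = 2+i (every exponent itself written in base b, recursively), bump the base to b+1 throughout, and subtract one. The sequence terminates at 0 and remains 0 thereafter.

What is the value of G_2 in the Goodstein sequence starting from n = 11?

1027

step 0: 11 = 2^(2 + 1) + 2 + 1; sub 3 for 2: 3^(3 + 1) + 3 + 1; = 85; G_1 = 85−1 = 84
step 1: 84 = 3^(3 + 1) + 3; sub 4 for 3: 4^(4 + 1) + 4; = 1028; G_2 = 1028−1 = 1027
step 2: 1027 = 4^(4 + 1) + 3; sub 5 for 4: 5^(5 + 1) + 3; = 15628; G_3 = 15628−1 = 15627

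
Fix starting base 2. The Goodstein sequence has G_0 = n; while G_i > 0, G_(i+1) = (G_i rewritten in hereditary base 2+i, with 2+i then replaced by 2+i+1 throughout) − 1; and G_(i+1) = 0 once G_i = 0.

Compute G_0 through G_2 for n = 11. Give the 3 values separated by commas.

11, 84, 1027

[0] 11 ≡ 2^(2 + 1) + 2 + 1 (base 2). Lift 3: 85. −1: 84.
[1] 84 ≡ 3^(3 + 1) + 3 (base 3). Lift 4: 1028. −1: 1027.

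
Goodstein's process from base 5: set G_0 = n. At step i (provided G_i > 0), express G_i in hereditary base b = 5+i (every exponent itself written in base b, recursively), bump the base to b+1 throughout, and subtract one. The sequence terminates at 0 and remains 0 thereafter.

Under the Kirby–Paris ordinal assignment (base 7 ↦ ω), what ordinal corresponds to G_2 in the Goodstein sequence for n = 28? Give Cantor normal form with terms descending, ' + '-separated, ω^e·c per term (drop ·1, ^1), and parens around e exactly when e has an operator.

G_0=28  [base 5] 5^2 + 3  →[5↦6]→  6^2 + 3 = 39  −1 ⇒ G_1=38
G_1=38  [base 6] 6^2 + 2  →[6↦7]→  7^2 + 2 = 51  −1 ⇒ G_2=50
G_2=50  [base 7] 7^2 + 1  →[7↦8]→  8^2 + 1 = 65  −1 ⇒ G_3=64

ω^2 + 1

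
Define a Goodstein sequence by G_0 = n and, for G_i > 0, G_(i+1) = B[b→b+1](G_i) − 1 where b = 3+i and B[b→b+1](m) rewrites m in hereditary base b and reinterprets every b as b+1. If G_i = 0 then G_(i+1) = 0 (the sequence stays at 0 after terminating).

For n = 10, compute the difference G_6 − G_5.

G_0=10  [base 3] 3^2 + 1  →[3↦4]→  4^2 + 1 = 17  −1 ⇒ G_1=16
G_1=16  [base 4] 4^2  →[4↦5]→  5^2 = 25  −1 ⇒ G_2=24
G_2=24  [base 5] 4·5 + 4  →[5↦6]→  4·6 + 4 = 28  −1 ⇒ G_3=27
G_3=27  [base 6] 4·6 + 3  →[6↦7]→  4·7 + 3 = 31  −1 ⇒ G_4=30
G_4=30  [base 7] 4·7 + 2  →[7↦8]→  4·8 + 2 = 34  −1 ⇒ G_5=33
G_5=33  [base 8] 4·8 + 1  →[8↦9]→  4·9 + 1 = 37  −1 ⇒ G_6=36

3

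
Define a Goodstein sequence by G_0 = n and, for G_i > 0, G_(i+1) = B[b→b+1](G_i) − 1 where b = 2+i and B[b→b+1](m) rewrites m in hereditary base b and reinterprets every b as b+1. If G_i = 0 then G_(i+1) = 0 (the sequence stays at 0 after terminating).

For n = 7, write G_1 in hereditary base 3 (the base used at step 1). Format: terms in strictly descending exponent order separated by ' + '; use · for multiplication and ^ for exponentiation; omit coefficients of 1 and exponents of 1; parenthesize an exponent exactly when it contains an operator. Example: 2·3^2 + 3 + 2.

3^3 + 3

G_0=7  [base 2] 2^2 + 2 + 1  →[2↦3]→  3^3 + 3 + 1 = 31  −1 ⇒ G_1=30
G_1=30  [base 3] 3^3 + 3  →[3↦4]→  4^4 + 4 = 260  −1 ⇒ G_2=259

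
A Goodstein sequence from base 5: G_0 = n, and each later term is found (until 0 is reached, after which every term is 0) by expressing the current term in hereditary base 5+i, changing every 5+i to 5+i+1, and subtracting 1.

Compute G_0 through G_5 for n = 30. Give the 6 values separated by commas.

30, 41, 53, 67, 83, 101

(0) 30|_5 = 5^2 + 5 ↦ 6^2 + 6|_6 = 42 ⇒ 41
(1) 41|_6 = 6^2 + 5 ↦ 7^2 + 5|_7 = 54 ⇒ 53
(2) 53|_7 = 7^2 + 4 ↦ 8^2 + 4|_8 = 68 ⇒ 67
(3) 67|_8 = 8^2 + 3 ↦ 9^2 + 3|_9 = 84 ⇒ 83
(4) 83|_9 = 9^2 + 2 ↦ 10^2 + 2|_10 = 102 ⇒ 101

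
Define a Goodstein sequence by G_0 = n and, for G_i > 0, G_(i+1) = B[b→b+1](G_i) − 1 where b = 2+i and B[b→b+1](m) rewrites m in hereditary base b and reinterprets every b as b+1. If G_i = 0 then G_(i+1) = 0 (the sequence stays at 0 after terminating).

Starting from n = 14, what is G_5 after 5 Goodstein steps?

i=0: 14 = 2^(2 + 1) + 2^2 + 2 (b=2); 2→3: 3^(3 + 1) + 3^3 + 3 = 111; 111−1 = 110
i=1: 110 = 3^(3 + 1) + 3^3 + 2 (b=3); 3→4: 4^(4 + 1) + 4^4 + 2 = 1282; 1282−1 = 1281
i=2: 1281 = 4^(4 + 1) + 4^4 + 1 (b=4); 4→5: 5^(5 + 1) + 5^5 + 1 = 18751; 18751−1 = 18750
i=3: 18750 = 5^(5 + 1) + 5^5 (b=5); 5→6: 6^(6 + 1) + 6^6 = 326592; 326592−1 = 326591
i=4: 326591 = 6^(6 + 1) + 5·6^5 + 5·6^4 + 5·6^3 + 5·6^2 + 5·6 + 5 (b=6); 6→7: 7^(7 + 1) + 5·7^5 + 5·7^4 + 5·7^3 + 5·7^2 + 5·7 + 5 = 5862841; 5862841−1 = 5862840

5862840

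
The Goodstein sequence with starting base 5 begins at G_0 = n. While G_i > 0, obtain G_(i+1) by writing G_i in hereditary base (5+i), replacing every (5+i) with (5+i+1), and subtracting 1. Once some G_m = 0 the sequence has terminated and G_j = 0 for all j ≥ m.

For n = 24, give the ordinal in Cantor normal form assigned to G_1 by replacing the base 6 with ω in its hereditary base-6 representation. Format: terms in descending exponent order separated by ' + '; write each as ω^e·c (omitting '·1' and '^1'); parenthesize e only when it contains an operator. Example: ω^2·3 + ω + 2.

ω·4 + 3

G_0 = 24. HB_5(24) = 4·5 + 4. Bump = 28. G_1 = 27.
G_1 = 27. HB_6(27) = 4·6 + 3. Bump = 31. G_2 = 30.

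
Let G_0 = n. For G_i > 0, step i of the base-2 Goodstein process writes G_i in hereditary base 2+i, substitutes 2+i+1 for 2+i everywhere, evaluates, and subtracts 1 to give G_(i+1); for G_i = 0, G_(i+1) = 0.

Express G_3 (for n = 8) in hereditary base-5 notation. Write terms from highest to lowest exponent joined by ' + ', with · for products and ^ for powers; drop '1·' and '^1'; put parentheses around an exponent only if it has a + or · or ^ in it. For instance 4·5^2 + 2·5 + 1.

2·5^5 + 2·5^2 + 2·5

(0) 8|_2 = 2^(2 + 1) ↦ 3^(3 + 1)|_3 = 81 ⇒ 80
(1) 80|_3 = 2·3^3 + 2·3^2 + 2·3 + 2 ↦ 2·4^4 + 2·4^2 + 2·4 + 2|_4 = 554 ⇒ 553
(2) 553|_4 = 2·4^4 + 2·4^2 + 2·4 + 1 ↦ 2·5^5 + 2·5^2 + 2·5 + 1|_5 = 6311 ⇒ 6310
(3) 6310|_5 = 2·5^5 + 2·5^2 + 2·5 ↦ 2·6^6 + 2·6^2 + 2·6|_6 = 93396 ⇒ 93395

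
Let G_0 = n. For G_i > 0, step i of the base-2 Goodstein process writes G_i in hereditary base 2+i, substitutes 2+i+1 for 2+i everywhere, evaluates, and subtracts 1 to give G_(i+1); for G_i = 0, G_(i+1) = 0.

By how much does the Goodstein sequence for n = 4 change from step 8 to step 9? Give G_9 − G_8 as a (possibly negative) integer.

[0] 4 ≡ 2^2 (base 2). Lift 3: 27. −1: 26.
[1] 26 ≡ 2·3^2 + 2·3 + 2 (base 3). Lift 4: 42. −1: 41.
[2] 41 ≡ 2·4^2 + 2·4 + 1 (base 4). Lift 5: 61. −1: 60.
[3] 60 ≡ 2·5^2 + 2·5 (base 5). Lift 6: 84. −1: 83.
[4] 83 ≡ 2·6^2 + 6 + 5 (base 6). Lift 7: 110. −1: 109.
[5] 109 ≡ 2·7^2 + 7 + 4 (base 7). Lift 8: 140. −1: 139.
[6] 139 ≡ 2·8^2 + 8 + 3 (base 8). Lift 9: 174. −1: 173.
[7] 173 ≡ 2·9^2 + 9 + 2 (base 9). Lift 10: 212. −1: 211.
[8] 211 ≡ 2·10^2 + 10 + 1 (base 10). Lift 11: 254. −1: 253.

42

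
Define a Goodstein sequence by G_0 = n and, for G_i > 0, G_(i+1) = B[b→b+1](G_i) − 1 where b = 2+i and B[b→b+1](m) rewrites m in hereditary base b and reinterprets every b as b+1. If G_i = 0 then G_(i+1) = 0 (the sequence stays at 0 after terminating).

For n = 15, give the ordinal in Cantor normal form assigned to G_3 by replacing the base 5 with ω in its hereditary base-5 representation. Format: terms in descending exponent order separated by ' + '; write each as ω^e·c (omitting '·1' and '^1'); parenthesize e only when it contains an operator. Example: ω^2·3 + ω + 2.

15 —HB2→ 2^(2 + 1) + 2^2 + 2 + 1 —bump→ 3^(3 + 1) + 3^3 + 3 + 1 = 112 —(−1)→ 111
111 —HB3→ 3^(3 + 1) + 3^3 + 3 —bump→ 4^(4 + 1) + 4^4 + 4 = 1284 —(−1)→ 1283
1283 —HB4→ 4^(4 + 1) + 4^4 + 3 —bump→ 5^(5 + 1) + 5^5 + 3 = 18753 —(−1)→ 18752
18752 —HB5→ 5^(5 + 1) + 5^5 + 2 —bump→ 6^(6 + 1) + 6^6 + 2 = 326594 —(−1)→ 326593

ω^(ω + 1) + ω^ω + 2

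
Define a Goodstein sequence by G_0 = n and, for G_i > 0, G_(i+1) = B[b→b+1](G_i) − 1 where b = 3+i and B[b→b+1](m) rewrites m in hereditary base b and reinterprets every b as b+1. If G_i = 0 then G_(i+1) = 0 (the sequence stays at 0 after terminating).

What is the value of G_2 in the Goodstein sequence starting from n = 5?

5

base 3: 5 = 3 + 2; at 4: 4 + 2 = 6; next = 5
base 4: 5 = 4 + 1; at 5: 5 + 1 = 6; next = 5
base 5: 5 = 5; at 6: 6 = 6; next = 5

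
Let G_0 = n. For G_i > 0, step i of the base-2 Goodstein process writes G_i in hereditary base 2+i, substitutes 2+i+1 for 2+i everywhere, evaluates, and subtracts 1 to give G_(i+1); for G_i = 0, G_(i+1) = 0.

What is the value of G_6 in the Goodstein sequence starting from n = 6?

187243

(0) 6|_2 = 2^2 + 2 ↦ 3^3 + 3|_3 = 30 ⇒ 29
(1) 29|_3 = 3^3 + 2 ↦ 4^4 + 2|_4 = 258 ⇒ 257
(2) 257|_4 = 4^4 + 1 ↦ 5^5 + 1|_5 = 3126 ⇒ 3125
(3) 3125|_5 = 5^5 ↦ 6^6|_6 = 46656 ⇒ 46655
(4) 46655|_6 = 5·6^5 + 5·6^4 + 5·6^3 + 5·6^2 + 5·6 + 5 ↦ 5·7^5 + 5·7^4 + 5·7^3 + 5·7^2 + 5·7 + 5|_7 = 98040 ⇒ 98039
(5) 98039|_7 = 5·7^5 + 5·7^4 + 5·7^3 + 5·7^2 + 5·7 + 4 ↦ 5·8^5 + 5·8^4 + 5·8^3 + 5·8^2 + 5·8 + 4|_8 = 187244 ⇒ 187243
(6) 187243|_8 = 5·8^5 + 5·8^4 + 5·8^3 + 5·8^2 + 5·8 + 3 ↦ 5·9^5 + 5·9^4 + 5·9^3 + 5·9^2 + 5·9 + 3|_9 = 332148 ⇒ 332147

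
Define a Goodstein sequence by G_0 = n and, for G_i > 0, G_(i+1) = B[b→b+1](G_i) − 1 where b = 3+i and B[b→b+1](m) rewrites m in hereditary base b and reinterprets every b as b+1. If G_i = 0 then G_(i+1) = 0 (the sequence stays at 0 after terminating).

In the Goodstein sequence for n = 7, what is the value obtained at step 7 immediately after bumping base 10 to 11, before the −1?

7 —HB3→ 2·3 + 1 —bump→ 2·4 + 1 = 9 —(−1)→ 8
8 —HB4→ 2·4 —bump→ 2·5 = 10 —(−1)→ 9
9 —HB5→ 5 + 4 —bump→ 6 + 4 = 10 —(−1)→ 9
9 —HB6→ 6 + 3 —bump→ 7 + 3 = 10 —(−1)→ 9
9 —HB7→ 7 + 2 —bump→ 8 + 2 = 10 —(−1)→ 9
9 —HB8→ 8 + 1 —bump→ 9 + 1 = 10 —(−1)→ 9
9 —HB9→ 9 —bump→ 10 = 10 —(−1)→ 9

9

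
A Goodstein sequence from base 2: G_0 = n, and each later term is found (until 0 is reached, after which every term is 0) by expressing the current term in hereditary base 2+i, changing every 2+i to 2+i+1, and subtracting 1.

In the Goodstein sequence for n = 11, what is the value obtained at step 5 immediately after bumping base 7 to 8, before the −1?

i=0: 11 = 2^(2 + 1) + 2 + 1 (b=2); 2→3: 3^(3 + 1) + 3 + 1 = 85; 85−1 = 84
i=1: 84 = 3^(3 + 1) + 3 (b=3); 3→4: 4^(4 + 1) + 4 = 1028; 1028−1 = 1027
i=2: 1027 = 4^(4 + 1) + 3 (b=4); 4→5: 5^(5 + 1) + 3 = 15628; 15628−1 = 15627
i=3: 15627 = 5^(5 + 1) + 2 (b=5); 5→6: 6^(6 + 1) + 2 = 279938; 279938−1 = 279937
i=4: 279937 = 6^(6 + 1) + 1 (b=6); 6→7: 7^(7 + 1) + 1 = 5764802; 5764802−1 = 5764801
i=5: 5764801 = 7^(7 + 1) (b=7); 7→8: 8^(8 + 1) = 134217728; 134217728−1 = 134217727

134217728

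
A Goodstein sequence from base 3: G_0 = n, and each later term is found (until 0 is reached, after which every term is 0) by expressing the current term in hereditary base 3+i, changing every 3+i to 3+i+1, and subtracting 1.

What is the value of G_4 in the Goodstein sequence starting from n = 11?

G_0 = 11. HB_3(11) = 3^2 + 2. Bump = 18. G_1 = 17.
G_1 = 17. HB_4(17) = 4^2 + 1. Bump = 26. G_2 = 25.
G_2 = 25. HB_5(25) = 5^2. Bump = 36. G_3 = 35.
G_3 = 35. HB_6(35) = 5·6 + 5. Bump = 40. G_4 = 39.
G_4 = 39. HB_7(39) = 5·7 + 4. Bump = 44. G_5 = 43.

39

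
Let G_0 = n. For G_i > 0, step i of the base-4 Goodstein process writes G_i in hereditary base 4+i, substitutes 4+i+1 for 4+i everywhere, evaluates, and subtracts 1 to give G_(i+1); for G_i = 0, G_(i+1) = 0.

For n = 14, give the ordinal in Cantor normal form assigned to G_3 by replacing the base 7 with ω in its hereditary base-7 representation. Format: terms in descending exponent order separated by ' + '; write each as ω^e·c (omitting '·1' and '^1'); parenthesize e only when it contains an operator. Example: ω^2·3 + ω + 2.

ω·2 + 6

G_0 = 14. HB_4(14) = 3·4 + 2. Bump = 17. G_1 = 16.
G_1 = 16. HB_5(16) = 3·5 + 1. Bump = 19. G_2 = 18.
G_2 = 18. HB_6(18) = 3·6. Bump = 21. G_3 = 20.
G_3 = 20. HB_7(20) = 2·7 + 6. Bump = 22. G_4 = 21.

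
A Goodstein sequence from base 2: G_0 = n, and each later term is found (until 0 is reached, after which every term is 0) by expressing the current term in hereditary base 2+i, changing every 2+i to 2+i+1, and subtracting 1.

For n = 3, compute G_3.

3 —HB2→ 2 + 1 —bump→ 3 + 1 = 4 —(−1)→ 3
3 —HB3→ 3 —bump→ 4 = 4 —(−1)→ 3
3 —HB4→ 3 —bump→ 3 = 3 —(−1)→ 2
2 —HB5→ 2 —bump→ 2 = 2 —(−1)→ 1

2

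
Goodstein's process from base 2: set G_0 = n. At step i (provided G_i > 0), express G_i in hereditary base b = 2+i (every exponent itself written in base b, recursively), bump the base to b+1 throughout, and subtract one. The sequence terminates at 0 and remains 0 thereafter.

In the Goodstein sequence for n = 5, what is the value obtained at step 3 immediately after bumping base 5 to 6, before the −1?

776

i=0: 5 = 2^2 + 1 (b=2); 2→3: 3^3 + 1 = 28; 28−1 = 27
i=1: 27 = 3^3 (b=3); 3→4: 4^4 = 256; 256−1 = 255
i=2: 255 = 3·4^3 + 3·4^2 + 3·4 + 3 (b=4); 4→5: 3·5^3 + 3·5^2 + 3·5 + 3 = 468; 468−1 = 467
i=3: 467 = 3·5^3 + 3·5^2 + 3·5 + 2 (b=5); 5→6: 3·6^3 + 3·6^2 + 3·6 + 2 = 776; 776−1 = 775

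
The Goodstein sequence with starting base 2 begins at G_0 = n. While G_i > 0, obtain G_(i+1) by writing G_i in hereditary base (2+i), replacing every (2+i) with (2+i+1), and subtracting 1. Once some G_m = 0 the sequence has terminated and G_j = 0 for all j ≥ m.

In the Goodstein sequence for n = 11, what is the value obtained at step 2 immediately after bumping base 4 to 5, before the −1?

15628

[0] 11 ≡ 2^(2 + 1) + 2 + 1 (base 2). Lift 3: 85. −1: 84.
[1] 84 ≡ 3^(3 + 1) + 3 (base 3). Lift 4: 1028. −1: 1027.
[2] 1027 ≡ 4^(4 + 1) + 3 (base 4). Lift 5: 15628. −1: 15627.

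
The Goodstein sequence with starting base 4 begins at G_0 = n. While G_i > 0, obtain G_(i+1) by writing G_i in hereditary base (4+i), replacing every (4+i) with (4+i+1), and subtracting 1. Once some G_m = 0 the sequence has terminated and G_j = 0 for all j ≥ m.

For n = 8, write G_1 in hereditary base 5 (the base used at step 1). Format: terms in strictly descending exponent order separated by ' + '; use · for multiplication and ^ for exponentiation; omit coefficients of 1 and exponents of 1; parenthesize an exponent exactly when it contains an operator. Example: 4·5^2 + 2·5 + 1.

5 + 4

base 4: 8 = 2·4; at 5: 2·5 = 10; next = 9
base 5: 9 = 5 + 4; at 6: 6 + 4 = 10; next = 9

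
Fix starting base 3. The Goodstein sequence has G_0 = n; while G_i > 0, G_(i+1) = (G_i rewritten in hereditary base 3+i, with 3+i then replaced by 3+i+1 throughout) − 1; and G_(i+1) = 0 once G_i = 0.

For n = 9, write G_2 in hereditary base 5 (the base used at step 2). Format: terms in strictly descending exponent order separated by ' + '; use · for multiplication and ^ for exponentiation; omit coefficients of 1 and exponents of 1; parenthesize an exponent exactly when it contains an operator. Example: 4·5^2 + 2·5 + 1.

3·5 + 2

i=0: 9 = 3^2 (b=3); 3→4: 4^2 = 16; 16−1 = 15
i=1: 15 = 3·4 + 3 (b=4); 4→5: 3·5 + 3 = 18; 18−1 = 17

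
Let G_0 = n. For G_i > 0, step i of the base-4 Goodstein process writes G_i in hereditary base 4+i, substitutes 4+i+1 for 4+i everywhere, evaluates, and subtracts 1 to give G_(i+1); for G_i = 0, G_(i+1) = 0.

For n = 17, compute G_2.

17 —HB4→ 4^2 + 1 —bump→ 5^2 + 1 = 26 —(−1)→ 25
25 —HB5→ 5^2 —bump→ 6^2 = 36 —(−1)→ 35
35 —HB6→ 5·6 + 5 —bump→ 5·7 + 5 = 40 —(−1)→ 39

35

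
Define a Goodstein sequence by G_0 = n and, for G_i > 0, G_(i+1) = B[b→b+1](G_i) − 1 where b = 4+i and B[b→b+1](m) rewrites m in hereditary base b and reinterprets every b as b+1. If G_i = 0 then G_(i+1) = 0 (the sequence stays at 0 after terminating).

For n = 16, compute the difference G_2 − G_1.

3

base 4: 16 = 4^2; at 5: 5^2 = 25; next = 24
base 5: 24 = 4·5 + 4; at 6: 4·6 + 4 = 28; next = 27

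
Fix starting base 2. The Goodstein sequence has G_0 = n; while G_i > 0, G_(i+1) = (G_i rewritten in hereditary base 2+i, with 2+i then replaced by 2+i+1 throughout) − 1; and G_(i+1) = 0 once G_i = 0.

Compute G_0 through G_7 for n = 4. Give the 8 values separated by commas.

4 —HB2→ 2^2 —bump→ 3^3 = 27 —(−1)→ 26
26 —HB3→ 2·3^2 + 2·3 + 2 —bump→ 2·4^2 + 2·4 + 2 = 42 —(−1)→ 41
41 —HB4→ 2·4^2 + 2·4 + 1 —bump→ 2·5^2 + 2·5 + 1 = 61 —(−1)→ 60
60 —HB5→ 2·5^2 + 2·5 —bump→ 2·6^2 + 2·6 = 84 —(−1)→ 83
83 —HB6→ 2·6^2 + 6 + 5 —bump→ 2·7^2 + 7 + 5 = 110 —(−1)→ 109
109 —HB7→ 2·7^2 + 7 + 4 —bump→ 2·8^2 + 8 + 4 = 140 —(−1)→ 139
139 —HB8→ 2·8^2 + 8 + 3 —bump→ 2·9^2 + 9 + 3 = 174 —(−1)→ 173

4, 26, 41, 60, 83, 109, 139, 173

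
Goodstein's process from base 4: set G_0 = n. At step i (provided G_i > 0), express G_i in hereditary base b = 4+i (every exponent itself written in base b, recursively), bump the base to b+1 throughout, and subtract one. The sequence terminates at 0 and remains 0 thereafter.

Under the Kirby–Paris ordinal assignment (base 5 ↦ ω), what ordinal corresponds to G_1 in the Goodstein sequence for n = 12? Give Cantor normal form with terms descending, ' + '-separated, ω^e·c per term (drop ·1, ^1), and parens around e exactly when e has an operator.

ω·2 + 4

12 —HB4→ 3·4 —bump→ 3·5 = 15 —(−1)→ 14
14 —HB5→ 2·5 + 4 —bump→ 2·6 + 4 = 16 —(−1)→ 15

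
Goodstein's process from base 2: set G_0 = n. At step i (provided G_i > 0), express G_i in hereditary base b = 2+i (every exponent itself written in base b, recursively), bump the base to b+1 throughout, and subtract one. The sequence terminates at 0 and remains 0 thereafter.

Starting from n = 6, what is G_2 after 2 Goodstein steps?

257

G_0 = 6. HB_2(6) = 2^2 + 2. Bump = 30. G_1 = 29.
G_1 = 29. HB_3(29) = 3^3 + 2. Bump = 258. G_2 = 257.
G_2 = 257. HB_4(257) = 4^4 + 1. Bump = 3126. G_3 = 3125.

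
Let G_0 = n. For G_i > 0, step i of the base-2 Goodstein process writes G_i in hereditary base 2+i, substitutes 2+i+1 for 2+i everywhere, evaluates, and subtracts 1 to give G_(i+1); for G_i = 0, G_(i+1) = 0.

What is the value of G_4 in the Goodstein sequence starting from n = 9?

140743

(0) 9|_2 = 2^(2 + 1) + 1 ↦ 3^(3 + 1) + 1|_3 = 82 ⇒ 81
(1) 81|_3 = 3^(3 + 1) ↦ 4^(4 + 1)|_4 = 1024 ⇒ 1023
(2) 1023|_4 = 3·4^4 + 3·4^3 + 3·4^2 + 3·4 + 3 ↦ 3·5^5 + 3·5^3 + 3·5^2 + 3·5 + 3|_5 = 9843 ⇒ 9842
(3) 9842|_5 = 3·5^5 + 3·5^3 + 3·5^2 + 3·5 + 2 ↦ 3·6^6 + 3·6^3 + 3·6^2 + 3·6 + 2|_6 = 140744 ⇒ 140743
(4) 140743|_6 = 3·6^6 + 3·6^3 + 3·6^2 + 3·6 + 1 ↦ 3·7^7 + 3·7^3 + 3·7^2 + 3·7 + 1|_7 = 2471827 ⇒ 2471826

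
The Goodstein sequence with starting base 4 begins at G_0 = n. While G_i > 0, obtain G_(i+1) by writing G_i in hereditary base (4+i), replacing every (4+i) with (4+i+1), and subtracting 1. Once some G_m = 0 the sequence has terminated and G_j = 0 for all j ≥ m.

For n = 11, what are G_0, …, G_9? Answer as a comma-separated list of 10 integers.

G_0=11  [base 4] 2·4 + 3  →[4↦5]→  2·5 + 3 = 13  −1 ⇒ G_1=12
G_1=12  [base 5] 2·5 + 2  →[5↦6]→  2·6 + 2 = 14  −1 ⇒ G_2=13
G_2=13  [base 6] 2·6 + 1  →[6↦7]→  2·7 + 1 = 15  −1 ⇒ G_3=14
G_3=14  [base 7] 2·7  →[7↦8]→  2·8 = 16  −1 ⇒ G_4=15
G_4=15  [base 8] 8 + 7  →[8↦9]→  9 + 7 = 16  −1 ⇒ G_5=15
G_5=15  [base 9] 9 + 6  →[9↦10]→  10 + 6 = 16  −1 ⇒ G_6=15
G_6=15  [base 10] 10 + 5  →[10↦11]→  11 + 5 = 16  −1 ⇒ G_7=15
G_7=15  [base 11] 11 + 4  →[11↦12]→  12 + 4 = 16  −1 ⇒ G_8=15
G_8=15  [base 12] 12 + 3  →[12↦13]→  13 + 3 = 16  −1 ⇒ G_9=15

11, 12, 13, 14, 15, 15, 15, 15, 15, 15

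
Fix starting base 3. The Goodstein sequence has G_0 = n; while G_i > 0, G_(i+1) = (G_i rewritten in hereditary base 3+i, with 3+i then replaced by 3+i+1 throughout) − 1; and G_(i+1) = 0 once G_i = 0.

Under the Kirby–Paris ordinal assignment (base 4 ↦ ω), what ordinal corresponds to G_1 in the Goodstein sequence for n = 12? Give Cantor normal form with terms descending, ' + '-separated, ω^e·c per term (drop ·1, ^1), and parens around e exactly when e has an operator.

ω^2 + 3

12 —HB3→ 3^2 + 3 —bump→ 4^2 + 4 = 20 —(−1)→ 19
19 —HB4→ 4^2 + 3 —bump→ 5^2 + 3 = 28 —(−1)→ 27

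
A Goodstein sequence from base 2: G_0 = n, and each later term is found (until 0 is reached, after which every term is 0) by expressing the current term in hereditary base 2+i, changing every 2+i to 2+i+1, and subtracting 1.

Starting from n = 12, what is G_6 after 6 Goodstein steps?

134217867

i=0: 12 = 2^(2 + 1) + 2^2 (b=2); 2→3: 3^(3 + 1) + 3^3 = 108; 108−1 = 107
i=1: 107 = 3^(3 + 1) + 2·3^2 + 2·3 + 2 (b=3); 3→4: 4^(4 + 1) + 2·4^2 + 2·4 + 2 = 1066; 1066−1 = 1065
i=2: 1065 = 4^(4 + 1) + 2·4^2 + 2·4 + 1 (b=4); 4→5: 5^(5 + 1) + 2·5^2 + 2·5 + 1 = 15686; 15686−1 = 15685
i=3: 15685 = 5^(5 + 1) + 2·5^2 + 2·5 (b=5); 5→6: 6^(6 + 1) + 2·6^2 + 2·6 = 280020; 280020−1 = 280019
i=4: 280019 = 6^(6 + 1) + 2·6^2 + 6 + 5 (b=6); 6→7: 7^(7 + 1) + 2·7^2 + 7 + 5 = 5764911; 5764911−1 = 5764910
i=5: 5764910 = 7^(7 + 1) + 2·7^2 + 7 + 4 (b=7); 7→8: 8^(8 + 1) + 2·8^2 + 8 + 4 = 134217868; 134217868−1 = 134217867
i=6: 134217867 = 8^(8 + 1) + 2·8^2 + 8 + 3 (b=8); 8→9: 9^(9 + 1) + 2·9^2 + 9 + 3 = 3486784575; 3486784575−1 = 3486784574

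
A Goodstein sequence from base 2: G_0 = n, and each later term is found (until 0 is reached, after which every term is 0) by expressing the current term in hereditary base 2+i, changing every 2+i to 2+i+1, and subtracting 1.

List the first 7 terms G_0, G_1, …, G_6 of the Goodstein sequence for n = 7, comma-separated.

7, 30, 259, 3127, 46657, 823543, 16777215

i=0: 7 = 2^2 + 2 + 1 (b=2); 2→3: 3^3 + 3 + 1 = 31; 31−1 = 30
i=1: 30 = 3^3 + 3 (b=3); 3→4: 4^4 + 4 = 260; 260−1 = 259
i=2: 259 = 4^4 + 3 (b=4); 4→5: 5^5 + 3 = 3128; 3128−1 = 3127
i=3: 3127 = 5^5 + 2 (b=5); 5→6: 6^6 + 2 = 46658; 46658−1 = 46657
i=4: 46657 = 6^6 + 1 (b=6); 6→7: 7^7 + 1 = 823544; 823544−1 = 823543
i=5: 823543 = 7^7 (b=7); 7→8: 8^8 = 16777216; 16777216−1 = 16777215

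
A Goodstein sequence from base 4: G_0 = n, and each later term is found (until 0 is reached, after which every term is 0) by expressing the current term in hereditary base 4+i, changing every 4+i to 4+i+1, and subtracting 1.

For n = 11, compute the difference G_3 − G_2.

[0] 11 ≡ 2·4 + 3 (base 4). Lift 5: 13. −1: 12.
[1] 12 ≡ 2·5 + 2 (base 5). Lift 6: 14. −1: 13.
[2] 13 ≡ 2·6 + 1 (base 6). Lift 7: 15. −1: 14.

1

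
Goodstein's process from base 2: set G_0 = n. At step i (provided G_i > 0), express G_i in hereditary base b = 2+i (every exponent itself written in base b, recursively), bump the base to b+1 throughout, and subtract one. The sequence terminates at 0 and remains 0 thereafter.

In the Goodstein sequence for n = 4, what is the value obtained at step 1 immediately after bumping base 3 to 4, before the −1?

42

G_0 = 4. HB_2(4) = 2^2. Bump = 27. G_1 = 26.
G_1 = 26. HB_3(26) = 2·3^2 + 2·3 + 2. Bump = 42. G_2 = 41.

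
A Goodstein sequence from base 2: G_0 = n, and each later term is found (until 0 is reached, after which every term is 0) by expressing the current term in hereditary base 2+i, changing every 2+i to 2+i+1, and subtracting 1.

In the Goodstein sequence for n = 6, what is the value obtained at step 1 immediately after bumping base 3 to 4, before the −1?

258

[0] 6 ≡ 2^2 + 2 (base 2). Lift 3: 30. −1: 29.
[1] 29 ≡ 3^3 + 2 (base 3). Lift 4: 258. −1: 257.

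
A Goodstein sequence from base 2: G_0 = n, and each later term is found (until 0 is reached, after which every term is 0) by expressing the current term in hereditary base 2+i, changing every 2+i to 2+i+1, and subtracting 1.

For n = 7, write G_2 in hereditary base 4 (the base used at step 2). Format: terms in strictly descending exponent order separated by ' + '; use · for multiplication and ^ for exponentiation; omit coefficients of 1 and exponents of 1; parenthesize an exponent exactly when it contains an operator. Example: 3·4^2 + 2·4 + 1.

4^4 + 3

[0] 7 ≡ 2^2 + 2 + 1 (base 2). Lift 3: 31. −1: 30.
[1] 30 ≡ 3^3 + 3 (base 3). Lift 4: 260. −1: 259.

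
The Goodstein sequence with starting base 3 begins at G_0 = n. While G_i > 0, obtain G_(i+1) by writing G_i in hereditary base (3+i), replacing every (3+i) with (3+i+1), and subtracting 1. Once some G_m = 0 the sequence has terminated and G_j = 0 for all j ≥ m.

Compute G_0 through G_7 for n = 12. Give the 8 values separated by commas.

i=0: 12 = 3^2 + 3 (b=3); 3→4: 4^2 + 4 = 20; 20−1 = 19
i=1: 19 = 4^2 + 3 (b=4); 4→5: 5^2 + 3 = 28; 28−1 = 27
i=2: 27 = 5^2 + 2 (b=5); 5→6: 6^2 + 2 = 38; 38−1 = 37
i=3: 37 = 6^2 + 1 (b=6); 6→7: 7^2 + 1 = 50; 50−1 = 49
i=4: 49 = 7^2 (b=7); 7→8: 8^2 = 64; 64−1 = 63
i=5: 63 = 7·8 + 7 (b=8); 8→9: 7·9 + 7 = 70; 70−1 = 69
i=6: 69 = 7·9 + 6 (b=9); 9→10: 7·10 + 6 = 76; 76−1 = 75

12, 19, 27, 37, 49, 63, 69, 75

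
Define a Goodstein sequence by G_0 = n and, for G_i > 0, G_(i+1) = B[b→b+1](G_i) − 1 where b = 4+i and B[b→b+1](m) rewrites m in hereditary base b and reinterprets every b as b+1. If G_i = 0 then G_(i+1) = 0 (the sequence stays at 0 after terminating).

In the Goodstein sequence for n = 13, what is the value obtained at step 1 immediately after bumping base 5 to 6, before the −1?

G_0 = 13. HB_4(13) = 3·4 + 1. Bump = 16. G_1 = 15.
G_1 = 15. HB_5(15) = 3·5. Bump = 18. G_2 = 17.

18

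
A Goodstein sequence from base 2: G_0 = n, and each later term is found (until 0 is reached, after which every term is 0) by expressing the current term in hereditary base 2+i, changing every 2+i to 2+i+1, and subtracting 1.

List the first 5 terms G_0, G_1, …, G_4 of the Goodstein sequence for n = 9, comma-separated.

base 2: 9 = 2^(2 + 1) + 1; at 3: 3^(3 + 1) + 1 = 82; next = 81
base 3: 81 = 3^(3 + 1); at 4: 4^(4 + 1) = 1024; next = 1023
base 4: 1023 = 3·4^4 + 3·4^3 + 3·4^2 + 3·4 + 3; at 5: 3·5^5 + 3·5^3 + 3·5^2 + 3·5 + 3 = 9843; next = 9842
base 5: 9842 = 3·5^5 + 3·5^3 + 3·5^2 + 3·5 + 2; at 6: 3·6^6 + 3·6^3 + 3·6^2 + 3·6 + 2 = 140744; next = 140743

9, 81, 1023, 9842, 140743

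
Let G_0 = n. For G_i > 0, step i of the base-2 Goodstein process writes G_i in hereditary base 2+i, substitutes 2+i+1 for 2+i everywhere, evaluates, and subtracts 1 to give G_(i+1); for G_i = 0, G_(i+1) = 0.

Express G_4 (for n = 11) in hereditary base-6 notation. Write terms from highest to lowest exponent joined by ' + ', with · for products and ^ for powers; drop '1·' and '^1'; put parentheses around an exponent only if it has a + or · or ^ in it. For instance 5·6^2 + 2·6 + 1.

(0) 11|_2 = 2^(2 + 1) + 2 + 1 ↦ 3^(3 + 1) + 3 + 1|_3 = 85 ⇒ 84
(1) 84|_3 = 3^(3 + 1) + 3 ↦ 4^(4 + 1) + 4|_4 = 1028 ⇒ 1027
(2) 1027|_4 = 4^(4 + 1) + 3 ↦ 5^(5 + 1) + 3|_5 = 15628 ⇒ 15627
(3) 15627|_5 = 5^(5 + 1) + 2 ↦ 6^(6 + 1) + 2|_6 = 279938 ⇒ 279937

6^(6 + 1) + 1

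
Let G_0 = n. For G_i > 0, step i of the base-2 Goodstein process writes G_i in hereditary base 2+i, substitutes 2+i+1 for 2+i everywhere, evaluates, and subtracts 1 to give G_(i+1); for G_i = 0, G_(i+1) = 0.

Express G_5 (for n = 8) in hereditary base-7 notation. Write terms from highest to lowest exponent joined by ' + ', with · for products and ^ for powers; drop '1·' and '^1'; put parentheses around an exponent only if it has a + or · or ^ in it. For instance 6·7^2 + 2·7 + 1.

8 —HB2→ 2^(2 + 1) —bump→ 3^(3 + 1) = 81 —(−1)→ 80
80 —HB3→ 2·3^3 + 2·3^2 + 2·3 + 2 —bump→ 2·4^4 + 2·4^2 + 2·4 + 2 = 554 —(−1)→ 553
553 —HB4→ 2·4^4 + 2·4^2 + 2·4 + 1 —bump→ 2·5^5 + 2·5^2 + 2·5 + 1 = 6311 —(−1)→ 6310
6310 —HB5→ 2·5^5 + 2·5^2 + 2·5 —bump→ 2·6^6 + 2·6^2 + 2·6 = 93396 —(−1)→ 93395
93395 —HB6→ 2·6^6 + 2·6^2 + 6 + 5 —bump→ 2·7^7 + 2·7^2 + 7 + 5 = 1647196 —(−1)→ 1647195
1647195 —HB7→ 2·7^7 + 2·7^2 + 7 + 4 —bump→ 2·8^8 + 2·8^2 + 8 + 4 = 33554572 —(−1)→ 33554571

2·7^7 + 2·7^2 + 7 + 4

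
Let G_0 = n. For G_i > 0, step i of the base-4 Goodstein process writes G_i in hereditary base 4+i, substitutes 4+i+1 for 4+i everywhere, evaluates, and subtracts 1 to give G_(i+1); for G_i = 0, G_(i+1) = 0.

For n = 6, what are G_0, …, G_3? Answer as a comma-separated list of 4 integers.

[0] 6 ≡ 4 + 2 (base 4). Lift 5: 7. −1: 6.
[1] 6 ≡ 5 + 1 (base 5). Lift 6: 7. −1: 6.
[2] 6 ≡ 6 (base 6). Lift 7: 7. −1: 6.

6, 6, 6, 6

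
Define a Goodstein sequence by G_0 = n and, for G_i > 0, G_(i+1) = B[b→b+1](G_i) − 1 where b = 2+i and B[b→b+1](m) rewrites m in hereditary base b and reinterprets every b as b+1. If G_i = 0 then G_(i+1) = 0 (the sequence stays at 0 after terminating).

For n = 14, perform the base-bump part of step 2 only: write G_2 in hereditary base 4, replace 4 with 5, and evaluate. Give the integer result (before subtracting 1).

(0) 14|_2 = 2^(2 + 1) + 2^2 + 2 ↦ 3^(3 + 1) + 3^3 + 3|_3 = 111 ⇒ 110
(1) 110|_3 = 3^(3 + 1) + 3^3 + 2 ↦ 4^(4 + 1) + 4^4 + 2|_4 = 1282 ⇒ 1281
(2) 1281|_4 = 4^(4 + 1) + 4^4 + 1 ↦ 5^(5 + 1) + 5^5 + 1|_5 = 18751 ⇒ 18750

18751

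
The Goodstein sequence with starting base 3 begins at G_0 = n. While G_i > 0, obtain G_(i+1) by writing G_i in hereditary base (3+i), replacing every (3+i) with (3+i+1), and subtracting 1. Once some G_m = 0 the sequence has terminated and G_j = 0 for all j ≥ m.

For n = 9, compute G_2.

17

G_0 = 9. HB_3(9) = 3^2. Bump = 16. G_1 = 15.
G_1 = 15. HB_4(15) = 3·4 + 3. Bump = 18. G_2 = 17.
G_2 = 17. HB_5(17) = 3·5 + 2. Bump = 20. G_3 = 19.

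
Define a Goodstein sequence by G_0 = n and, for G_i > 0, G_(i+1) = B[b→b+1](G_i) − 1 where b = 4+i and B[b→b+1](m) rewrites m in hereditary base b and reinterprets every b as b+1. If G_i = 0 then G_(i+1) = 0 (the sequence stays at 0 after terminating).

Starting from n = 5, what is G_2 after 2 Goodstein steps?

5

step 0: 5 = 4 + 1; sub 5 for 4: 5 + 1; = 6; G_1 = 6−1 = 5
step 1: 5 = 5; sub 6 for 5: 6; = 6; G_2 = 6−1 = 5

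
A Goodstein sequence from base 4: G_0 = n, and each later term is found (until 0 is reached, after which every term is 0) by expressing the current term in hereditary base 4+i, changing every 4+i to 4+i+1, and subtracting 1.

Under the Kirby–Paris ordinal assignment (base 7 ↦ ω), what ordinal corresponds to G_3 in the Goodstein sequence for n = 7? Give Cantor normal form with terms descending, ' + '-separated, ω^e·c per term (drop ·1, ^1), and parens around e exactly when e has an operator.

base 4: 7 = 4 + 3; at 5: 5 + 3 = 8; next = 7
base 5: 7 = 5 + 2; at 6: 6 + 2 = 8; next = 7
base 6: 7 = 6 + 1; at 7: 7 + 1 = 8; next = 7

ω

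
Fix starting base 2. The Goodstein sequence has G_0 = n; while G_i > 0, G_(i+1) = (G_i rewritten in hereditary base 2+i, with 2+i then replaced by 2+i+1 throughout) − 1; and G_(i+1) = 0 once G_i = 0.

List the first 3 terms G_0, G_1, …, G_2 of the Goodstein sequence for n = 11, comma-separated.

11, 84, 1027

[0] 11 ≡ 2^(2 + 1) + 2 + 1 (base 2). Lift 3: 85. −1: 84.
[1] 84 ≡ 3^(3 + 1) + 3 (base 3). Lift 4: 1028. −1: 1027.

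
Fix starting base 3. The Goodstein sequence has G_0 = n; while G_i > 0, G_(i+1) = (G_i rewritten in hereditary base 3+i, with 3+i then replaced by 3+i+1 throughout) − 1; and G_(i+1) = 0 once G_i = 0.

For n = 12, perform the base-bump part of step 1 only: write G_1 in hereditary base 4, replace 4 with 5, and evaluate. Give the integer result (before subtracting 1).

[0] 12 ≡ 3^2 + 3 (base 3). Lift 4: 20. −1: 19.
[1] 19 ≡ 4^2 + 3 (base 4). Lift 5: 28. −1: 27.

28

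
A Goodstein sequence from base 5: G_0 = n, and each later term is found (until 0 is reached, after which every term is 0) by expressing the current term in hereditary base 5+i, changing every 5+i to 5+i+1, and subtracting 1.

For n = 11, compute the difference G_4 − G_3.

11 —HB5→ 2·5 + 1 —bump→ 2·6 + 1 = 13 —(−1)→ 12
12 —HB6→ 2·6 —bump→ 2·7 = 14 —(−1)→ 13
13 —HB7→ 7 + 6 —bump→ 8 + 6 = 14 —(−1)→ 13
13 —HB8→ 8 + 5 —bump→ 9 + 5 = 14 —(−1)→ 13

0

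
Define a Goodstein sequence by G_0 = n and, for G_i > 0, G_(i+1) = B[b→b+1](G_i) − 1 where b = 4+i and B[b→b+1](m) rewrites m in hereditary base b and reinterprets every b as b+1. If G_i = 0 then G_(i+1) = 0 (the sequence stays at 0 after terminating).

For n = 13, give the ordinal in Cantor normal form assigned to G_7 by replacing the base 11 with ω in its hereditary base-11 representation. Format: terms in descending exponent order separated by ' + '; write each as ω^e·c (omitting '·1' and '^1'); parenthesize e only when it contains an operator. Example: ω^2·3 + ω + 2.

(0) 13|_4 = 3·4 + 1 ↦ 3·5 + 1|_5 = 16 ⇒ 15
(1) 15|_5 = 3·5 ↦ 3·6|_6 = 18 ⇒ 17
(2) 17|_6 = 2·6 + 5 ↦ 2·7 + 5|_7 = 19 ⇒ 18
(3) 18|_7 = 2·7 + 4 ↦ 2·8 + 4|_8 = 20 ⇒ 19
(4) 19|_8 = 2·8 + 3 ↦ 2·9 + 3|_9 = 21 ⇒ 20
(5) 20|_9 = 2·9 + 2 ↦ 2·10 + 2|_10 = 22 ⇒ 21
(6) 21|_10 = 2·10 + 1 ↦ 2·11 + 1|_11 = 23 ⇒ 22
(7) 22|_11 = 2·11 ↦ 2·12|_12 = 24 ⇒ 23

ω·2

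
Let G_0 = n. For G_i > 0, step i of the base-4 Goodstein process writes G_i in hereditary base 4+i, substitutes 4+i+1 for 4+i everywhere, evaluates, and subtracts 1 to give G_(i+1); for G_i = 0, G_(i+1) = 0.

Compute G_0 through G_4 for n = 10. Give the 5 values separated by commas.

10, 11, 12, 13, 13

[0] 10 ≡ 2·4 + 2 (base 4). Lift 5: 12. −1: 11.
[1] 11 ≡ 2·5 + 1 (base 5). Lift 6: 13. −1: 12.
[2] 12 ≡ 2·6 (base 6). Lift 7: 14. −1: 13.
[3] 13 ≡ 7 + 6 (base 7). Lift 8: 14. −1: 13.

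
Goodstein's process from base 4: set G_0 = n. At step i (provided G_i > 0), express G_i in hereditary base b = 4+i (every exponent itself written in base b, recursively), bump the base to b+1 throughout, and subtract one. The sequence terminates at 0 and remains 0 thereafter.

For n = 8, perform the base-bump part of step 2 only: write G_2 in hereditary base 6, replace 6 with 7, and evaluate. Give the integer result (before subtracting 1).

10

G_0 = 8. HB_4(8) = 2·4. Bump = 10. G_1 = 9.
G_1 = 9. HB_5(9) = 5 + 4. Bump = 10. G_2 = 9.
G_2 = 9. HB_6(9) = 6 + 3. Bump = 10. G_3 = 9.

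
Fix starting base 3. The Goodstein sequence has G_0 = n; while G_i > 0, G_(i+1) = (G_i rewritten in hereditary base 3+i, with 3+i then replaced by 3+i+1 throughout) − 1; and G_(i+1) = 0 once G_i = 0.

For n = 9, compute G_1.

15

G_0=9  [base 3] 3^2  →[3↦4]→  4^2 = 16  −1 ⇒ G_1=15
G_1=15  [base 4] 3·4 + 3  →[4↦5]→  3·5 + 3 = 18  −1 ⇒ G_2=17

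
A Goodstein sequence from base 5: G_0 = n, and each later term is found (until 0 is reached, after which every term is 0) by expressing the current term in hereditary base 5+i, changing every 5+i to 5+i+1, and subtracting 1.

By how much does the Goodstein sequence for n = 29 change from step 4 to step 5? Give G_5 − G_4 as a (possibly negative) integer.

18

i=0: 29 = 5^2 + 4 (b=5); 5→6: 6^2 + 4 = 40; 40−1 = 39
i=1: 39 = 6^2 + 3 (b=6); 6→7: 7^2 + 3 = 52; 52−1 = 51
i=2: 51 = 7^2 + 2 (b=7); 7→8: 8^2 + 2 = 66; 66−1 = 65
i=3: 65 = 8^2 + 1 (b=8); 8→9: 9^2 + 1 = 82; 82−1 = 81
i=4: 81 = 9^2 (b=9); 9→10: 10^2 = 100; 100−1 = 99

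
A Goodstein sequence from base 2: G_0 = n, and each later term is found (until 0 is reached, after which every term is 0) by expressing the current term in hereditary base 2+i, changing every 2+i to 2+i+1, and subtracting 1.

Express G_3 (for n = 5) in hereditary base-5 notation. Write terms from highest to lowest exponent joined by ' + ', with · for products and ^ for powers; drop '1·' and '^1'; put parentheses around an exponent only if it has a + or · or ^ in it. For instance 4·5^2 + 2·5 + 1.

i=0: 5 = 2^2 + 1 (b=2); 2→3: 3^3 + 1 = 28; 28−1 = 27
i=1: 27 = 3^3 (b=3); 3→4: 4^4 = 256; 256−1 = 255
i=2: 255 = 3·4^3 + 3·4^2 + 3·4 + 3 (b=4); 4→5: 3·5^3 + 3·5^2 + 3·5 + 3 = 468; 468−1 = 467

3·5^3 + 3·5^2 + 3·5 + 2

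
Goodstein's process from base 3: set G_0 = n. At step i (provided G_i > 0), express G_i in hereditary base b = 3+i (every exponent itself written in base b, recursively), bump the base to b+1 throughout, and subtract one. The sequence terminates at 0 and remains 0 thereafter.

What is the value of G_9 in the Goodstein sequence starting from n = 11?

[0] 11 ≡ 3^2 + 2 (base 3). Lift 4: 18. −1: 17.
[1] 17 ≡ 4^2 + 1 (base 4). Lift 5: 26. −1: 25.
[2] 25 ≡ 5^2 (base 5). Lift 6: 36. −1: 35.
[3] 35 ≡ 5·6 + 5 (base 6). Lift 7: 40. −1: 39.
[4] 39 ≡ 5·7 + 4 (base 7). Lift 8: 44. −1: 43.
[5] 43 ≡ 5·8 + 3 (base 8). Lift 9: 48. −1: 47.
[6] 47 ≡ 5·9 + 2 (base 9). Lift 10: 52. −1: 51.
[7] 51 ≡ 5·10 + 1 (base 10). Lift 11: 56. −1: 55.
[8] 55 ≡ 5·11 (base 11). Lift 12: 60. −1: 59.

59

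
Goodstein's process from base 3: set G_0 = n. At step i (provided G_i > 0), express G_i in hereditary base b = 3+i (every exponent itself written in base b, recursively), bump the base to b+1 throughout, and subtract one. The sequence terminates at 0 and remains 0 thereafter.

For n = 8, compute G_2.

8 —HB3→ 2·3 + 2 —bump→ 2·4 + 2 = 10 —(−1)→ 9
9 —HB4→ 2·4 + 1 —bump→ 2·5 + 1 = 11 —(−1)→ 10

10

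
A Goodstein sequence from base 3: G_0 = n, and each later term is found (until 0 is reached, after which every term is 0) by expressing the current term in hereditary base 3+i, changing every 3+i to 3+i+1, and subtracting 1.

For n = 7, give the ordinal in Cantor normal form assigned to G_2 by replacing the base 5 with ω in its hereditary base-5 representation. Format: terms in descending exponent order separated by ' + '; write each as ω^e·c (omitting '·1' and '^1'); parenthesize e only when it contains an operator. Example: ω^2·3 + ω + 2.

ω + 4

base 3: 7 = 2·3 + 1; at 4: 2·4 + 1 = 9; next = 8
base 4: 8 = 2·4; at 5: 2·5 = 10; next = 9
base 5: 9 = 5 + 4; at 6: 6 + 4 = 10; next = 9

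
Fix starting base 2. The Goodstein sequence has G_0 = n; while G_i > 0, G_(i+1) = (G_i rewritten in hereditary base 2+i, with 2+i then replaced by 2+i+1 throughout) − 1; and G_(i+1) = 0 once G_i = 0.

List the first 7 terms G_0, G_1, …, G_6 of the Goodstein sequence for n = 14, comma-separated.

G_0 = 14. HB_2(14) = 2^(2 + 1) + 2^2 + 2. Bump = 111. G_1 = 110.
G_1 = 110. HB_3(110) = 3^(3 + 1) + 3^3 + 2. Bump = 1282. G_2 = 1281.
G_2 = 1281. HB_4(1281) = 4^(4 + 1) + 4^4 + 1. Bump = 18751. G_3 = 18750.
G_3 = 18750. HB_5(18750) = 5^(5 + 1) + 5^5. Bump = 326592. G_4 = 326591.
G_4 = 326591. HB_6(326591) = 6^(6 + 1) + 5·6^5 + 5·6^4 + 5·6^3 + 5·6^2 + 5·6 + 5. Bump = 5862841. G_5 = 5862840.
G_5 = 5862840. HB_7(5862840) = 7^(7 + 1) + 5·7^5 + 5·7^4 + 5·7^3 + 5·7^2 + 5·7 + 4. Bump = 134404972. G_6 = 134404971.

14, 110, 1281, 18750, 326591, 5862840, 134404971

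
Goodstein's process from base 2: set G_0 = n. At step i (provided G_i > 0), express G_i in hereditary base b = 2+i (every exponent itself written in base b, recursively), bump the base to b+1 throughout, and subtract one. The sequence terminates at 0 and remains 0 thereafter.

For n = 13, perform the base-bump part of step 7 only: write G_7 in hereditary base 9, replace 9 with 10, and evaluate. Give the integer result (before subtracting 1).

base 2: 13 = 2^(2 + 1) + 2^2 + 1; at 3: 3^(3 + 1) + 3^3 + 1 = 109; next = 108
base 3: 108 = 3^(3 + 1) + 3^3; at 4: 4^(4 + 1) + 4^4 = 1280; next = 1279
base 4: 1279 = 4^(4 + 1) + 3·4^3 + 3·4^2 + 3·4 + 3; at 5: 5^(5 + 1) + 3·5^3 + 3·5^2 + 3·5 + 3 = 16093; next = 16092
base 5: 16092 = 5^(5 + 1) + 3·5^3 + 3·5^2 + 3·5 + 2; at 6: 6^(6 + 1) + 3·6^3 + 3·6^2 + 3·6 + 2 = 280712; next = 280711
base 6: 280711 = 6^(6 + 1) + 3·6^3 + 3·6^2 + 3·6 + 1; at 7: 7^(7 + 1) + 3·7^3 + 3·7^2 + 3·7 + 1 = 5765999; next = 5765998
base 7: 5765998 = 7^(7 + 1) + 3·7^3 + 3·7^2 + 3·7; at 8: 8^(8 + 1) + 3·8^3 + 3·8^2 + 3·8 = 134219480; next = 134219479
base 8: 134219479 = 8^(8 + 1) + 3·8^3 + 3·8^2 + 2·8 + 7; at 9: 9^(9 + 1) + 3·9^3 + 3·9^2 + 2·9 + 7 = 3486786856; next = 3486786855
base 9: 3486786855 = 9^(9 + 1) + 3·9^3 + 3·9^2 + 2·9 + 6; at 10: 10^(10 + 1) + 3·10^3 + 3·10^2 + 2·10 + 6 = 100000003326; next = 100000003325

100000003326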